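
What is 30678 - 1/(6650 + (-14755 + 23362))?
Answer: 468054245/15257 ≈ 30678.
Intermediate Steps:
30678 - 1/(6650 + (-14755 + 23362)) = 30678 - 1/(6650 + 8607) = 30678 - 1/15257 = 468054245/15257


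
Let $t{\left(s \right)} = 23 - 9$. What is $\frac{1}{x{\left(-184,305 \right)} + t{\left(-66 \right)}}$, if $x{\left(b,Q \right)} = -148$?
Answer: $- \frac{1}{134} \approx -0.0074627$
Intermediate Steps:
$t{\left(s \right)} = 14$ ($t{\left(s \right)} = 23 - 9 = 14$)
$\frac{1}{x{\left(-184,305 \right)} + t{\left(-66 \right)}} = \frac{1}{-148 + 14} = \frac{1}{-134} = - \frac{1}{134}$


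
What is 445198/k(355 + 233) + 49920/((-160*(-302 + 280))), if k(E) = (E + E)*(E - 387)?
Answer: 20885917/1300068 ≈ 16.065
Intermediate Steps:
k(E) = 2*E*(-387 + E) (k(E) = (2*E)*(-387 + E) = 2*E*(-387 + E))
445198/k(355 + 233) + 49920/((-160*(-302 + 280))) = 445198/((2*(355 + 233)*(-387 + (355 + 233)))) + 49920/((-160*(-302 + 280))) = 445198/((2*588*(-387 + 588))) + 49920/((-160*(-22))) = 445198/((2*588*201)) + 49920/3520 = 445198/236376 + 49920*(1/3520) = 445198*(1/236376) + 156/11 = 222599/118188 + 156/11 = 20885917/1300068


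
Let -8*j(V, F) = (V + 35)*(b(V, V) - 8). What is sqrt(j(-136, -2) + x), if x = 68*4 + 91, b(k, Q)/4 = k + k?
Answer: I*sqrt(13474) ≈ 116.08*I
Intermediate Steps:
b(k, Q) = 8*k (b(k, Q) = 4*(k + k) = 4*(2*k) = 8*k)
j(V, F) = -(-8 + 8*V)*(35 + V)/8 (j(V, F) = -(V + 35)*(8*V - 8)/8 = -(35 + V)*(-8 + 8*V)/8 = -(-8 + 8*V)*(35 + V)/8)
x = 363 (x = 272 + 91 = 363)
sqrt(j(-136, -2) + x) = sqrt((35 - 1*(-136)**2 - 34*(-136)) + 363) = sqrt((35 - 1*18496 + 4624) + 363) = sqrt((35 - 18496 + 4624) + 363) = sqrt(-13837 + 363) = sqrt(-13474) = I*sqrt(13474)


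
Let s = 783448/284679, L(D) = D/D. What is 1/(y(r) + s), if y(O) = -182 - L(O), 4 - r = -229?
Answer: -284679/51312809 ≈ -0.0055479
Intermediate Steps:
r = 233 (r = 4 - 1*(-229) = 4 + 229 = 233)
L(D) = 1
y(O) = -183 (y(O) = -182 - 1*1 = -182 - 1 = -183)
s = 783448/284679 (s = 783448*(1/284679) = 783448/284679 ≈ 2.7520)
1/(y(r) + s) = 1/(-183 + 783448/284679) = 1/(-51312809/284679) = -284679/51312809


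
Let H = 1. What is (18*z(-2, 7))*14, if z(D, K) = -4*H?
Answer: -1008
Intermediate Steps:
z(D, K) = -4 (z(D, K) = -4*1 = -4)
(18*z(-2, 7))*14 = (18*(-4))*14 = -72*14 = -1008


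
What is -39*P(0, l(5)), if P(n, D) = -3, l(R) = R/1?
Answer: 117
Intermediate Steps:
l(R) = R (l(R) = R*1 = R)
-39*P(0, l(5)) = -39*(-3) = 117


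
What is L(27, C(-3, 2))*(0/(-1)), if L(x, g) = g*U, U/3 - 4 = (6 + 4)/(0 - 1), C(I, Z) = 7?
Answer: 0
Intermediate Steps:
U = -18 (U = 12 + 3*((6 + 4)/(0 - 1)) = 12 + 3*(10/(-1)) = 12 + 3*(10*(-1)) = 12 + 3*(-10) = 12 - 30 = -18)
L(x, g) = -18*g (L(x, g) = g*(-18) = -18*g)
L(27, C(-3, 2))*(0/(-1)) = (-18*7)*(0/(-1)) = -0*(-1) = -126*0 = 0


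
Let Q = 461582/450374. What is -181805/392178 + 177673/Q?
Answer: 15690862500307723/90511152798 ≈ 1.7336e+5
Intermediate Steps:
Q = 230791/225187 (Q = 461582*(1/450374) = 230791/225187 ≈ 1.0249)
-181805/392178 + 177673/Q = -181805/392178 + 177673/(230791/225187) = -181805*1/392178 + 177673*(225187/230791) = -181805/392178 + 40009649851/230791 = 15690862500307723/90511152798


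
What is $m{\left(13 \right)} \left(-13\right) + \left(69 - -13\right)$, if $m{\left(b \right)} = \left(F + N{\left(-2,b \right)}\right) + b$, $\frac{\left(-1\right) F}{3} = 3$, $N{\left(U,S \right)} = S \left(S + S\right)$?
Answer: $-4364$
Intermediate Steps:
$N{\left(U,S \right)} = 2 S^{2}$ ($N{\left(U,S \right)} = S 2 S = 2 S^{2}$)
$F = -9$ ($F = \left(-3\right) 3 = -9$)
$m{\left(b \right)} = -9 + b + 2 b^{2}$ ($m{\left(b \right)} = \left(-9 + 2 b^{2}\right) + b = -9 + b + 2 b^{2}$)
$m{\left(13 \right)} \left(-13\right) + \left(69 - -13\right) = \left(-9 + 13 + 2 \cdot 13^{2}\right) \left(-13\right) + \left(69 - -13\right) = \left(-9 + 13 + 2 \cdot 169\right) \left(-13\right) + \left(69 + 13\right) = \left(-9 + 13 + 338\right) \left(-13\right) + 82 = 342 \left(-13\right) + 82 = -4446 + 82 = -4364$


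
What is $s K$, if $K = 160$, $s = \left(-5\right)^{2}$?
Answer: $4000$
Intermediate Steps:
$s = 25$
$s K = 25 \cdot 160 = 4000$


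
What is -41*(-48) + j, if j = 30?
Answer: 1998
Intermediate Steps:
-41*(-48) + j = -41*(-48) + 30 = 1968 + 30 = 1998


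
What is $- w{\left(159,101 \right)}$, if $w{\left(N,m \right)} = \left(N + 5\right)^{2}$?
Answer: $-26896$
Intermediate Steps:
$w{\left(N,m \right)} = \left(5 + N\right)^{2}$
$- w{\left(159,101 \right)} = - \left(5 + 159\right)^{2} = - 164^{2} = \left(-1\right) 26896 = -26896$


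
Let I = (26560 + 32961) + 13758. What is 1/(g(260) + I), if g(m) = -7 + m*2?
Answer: 1/73792 ≈ 1.3552e-5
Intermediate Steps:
g(m) = -7 + 2*m
I = 73279 (I = 59521 + 13758 = 73279)
1/(g(260) + I) = 1/((-7 + 2*260) + 73279) = 1/((-7 + 520) + 73279) = 1/(513 + 73279) = 1/73792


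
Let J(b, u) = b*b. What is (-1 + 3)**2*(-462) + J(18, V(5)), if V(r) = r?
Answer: -1524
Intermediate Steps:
J(b, u) = b**2
(-1 + 3)**2*(-462) + J(18, V(5)) = (-1 + 3)**2*(-462) + 18**2 = 2**2*(-462) + 324 = 4*(-462) + 324 = -1848 + 324 = -1524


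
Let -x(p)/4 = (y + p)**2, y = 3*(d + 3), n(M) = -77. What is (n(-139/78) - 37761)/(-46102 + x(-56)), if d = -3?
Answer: 18919/29323 ≈ 0.64519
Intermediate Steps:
y = 0 (y = 3*(-3 + 3) = 3*0 = 0)
x(p) = -4*p**2 (x(p) = -4*(0 + p)**2 = -4*p**2)
(n(-139/78) - 37761)/(-46102 + x(-56)) = (-77 - 37761)/(-46102 - 4*(-56)**2) = -37838/(-46102 - 4*3136) = -37838/(-46102 - 12544) = -37838/(-58646) = -37838*(-1/58646) = 18919/29323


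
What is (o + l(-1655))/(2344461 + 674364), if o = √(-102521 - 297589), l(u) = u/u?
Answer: 1/3018825 + I*√400110/3018825 ≈ 3.3125e-7 + 0.00020953*I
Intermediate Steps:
l(u) = 1
o = I*√400110 (o = √(-400110) = I*√400110 ≈ 632.54*I)
(o + l(-1655))/(2344461 + 674364) = (I*√400110 + 1)/(2344461 + 674364) = (1 + I*√400110)/3018825 = (1 + I*√400110)*(1/3018825) = 1/3018825 + I*√400110/3018825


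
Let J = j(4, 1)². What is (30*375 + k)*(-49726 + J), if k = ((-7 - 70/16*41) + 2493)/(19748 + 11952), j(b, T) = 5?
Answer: -141797870132553/253600 ≈ -5.5914e+8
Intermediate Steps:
k = 18453/253600 (k = ((-7 - 70*1/16*41) + 2493)/31700 = ((-7 - 35/8*41) + 2493)*(1/31700) = ((-7 - 1435/8) + 2493)*(1/31700) = (-1491/8 + 2493)*(1/31700) = (18453/8)*(1/31700) = 18453/253600 ≈ 0.072764)
J = 25 (J = 5² = 25)
(30*375 + k)*(-49726 + J) = (30*375 + 18453/253600)*(-49726 + 25) = (11250 + 18453/253600)*(-49701) = (2853018453/253600)*(-49701) = -141797870132553/253600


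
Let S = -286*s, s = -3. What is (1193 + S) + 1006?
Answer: 3057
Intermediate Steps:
S = 858 (S = -286*(-3) = 858)
(1193 + S) + 1006 = (1193 + 858) + 1006 = 2051 + 1006 = 3057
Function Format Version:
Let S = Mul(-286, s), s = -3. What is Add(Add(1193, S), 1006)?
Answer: 3057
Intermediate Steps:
S = 858 (S = Mul(-286, -3) = 858)
Add(Add(1193, S), 1006) = Add(Add(1193, 858), 1006) = Add(2051, 1006) = 3057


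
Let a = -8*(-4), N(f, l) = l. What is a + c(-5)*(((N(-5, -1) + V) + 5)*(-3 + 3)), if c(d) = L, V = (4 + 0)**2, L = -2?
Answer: 32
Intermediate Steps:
V = 16 (V = 4**2 = 16)
c(d) = -2
a = 32
a + c(-5)*(((N(-5, -1) + V) + 5)*(-3 + 3)) = 32 - 2*((-1 + 16) + 5)*(-3 + 3) = 32 - 2*(15 + 5)*0 = 32 - 40*0 = 32 - 2*0 = 32 + 0 = 32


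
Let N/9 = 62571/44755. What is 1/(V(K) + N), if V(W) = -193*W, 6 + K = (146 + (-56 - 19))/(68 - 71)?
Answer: 134265/770446052 ≈ 0.00017427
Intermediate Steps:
N = 563139/44755 (N = 9*(62571/44755) = 563139/44755 ≈ 12.583)
K = -89/3 (K = -6 + (146 + (-56 - 19))/(68 - 71) = -6 + (146 - 75)/(-3) = -6 + 71*(-⅓) = -6 - 71/3 = -89/3 ≈ -29.667)
1/(V(K) + N) = 1/(-193*(-89/3) + 563139/44755) = 1/(17177/3 + 563139/44755) = 1/(770446052/134265) = 134265/770446052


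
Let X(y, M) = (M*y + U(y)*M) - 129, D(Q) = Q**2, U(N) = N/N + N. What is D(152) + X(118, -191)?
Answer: -22292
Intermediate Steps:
U(N) = 1 + N
X(y, M) = -129 + M*y + M*(1 + y) (X(y, M) = (M*y + (1 + y)*M) - 129 = (M*y + M*(1 + y)) - 129 = -129 + M*y + M*(1 + y))
D(152) + X(118, -191) = 152**2 + (-129 - 191 + 2*(-191)*118) = 23104 + (-129 - 191 - 45076) = 23104 - 45396 = -22292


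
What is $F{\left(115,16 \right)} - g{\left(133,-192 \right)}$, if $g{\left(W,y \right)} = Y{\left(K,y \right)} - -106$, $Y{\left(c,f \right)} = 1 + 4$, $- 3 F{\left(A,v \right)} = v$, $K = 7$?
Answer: $- \frac{349}{3} \approx -116.33$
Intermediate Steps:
$F{\left(A,v \right)} = - \frac{v}{3}$
$Y{\left(c,f \right)} = 5$
$g{\left(W,y \right)} = 111$ ($g{\left(W,y \right)} = 5 - -106 = 5 + 106 = 111$)
$F{\left(115,16 \right)} - g{\left(133,-192 \right)} = \left(- \frac{1}{3}\right) 16 - 111 = - \frac{16}{3} - 111 = - \frac{349}{3}$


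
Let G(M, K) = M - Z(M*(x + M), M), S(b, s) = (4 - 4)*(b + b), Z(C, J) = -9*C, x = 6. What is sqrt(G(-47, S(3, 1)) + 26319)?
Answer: sqrt(43615) ≈ 208.84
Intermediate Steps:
S(b, s) = 0 (S(b, s) = 0*(2*b) = 0)
G(M, K) = M + 9*M*(6 + M) (G(M, K) = M - (-9)*M*(6 + M) = M + 9*M*(6 + M))
sqrt(G(-47, S(3, 1)) + 26319) = sqrt(-47*(55 + 9*(-47)) + 26319) = sqrt(-47*(55 - 423) + 26319) = sqrt(-47*(-368) + 26319) = sqrt(17296 + 26319) = sqrt(43615)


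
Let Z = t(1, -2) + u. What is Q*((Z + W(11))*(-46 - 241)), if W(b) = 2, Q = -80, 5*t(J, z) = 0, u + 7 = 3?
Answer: -45920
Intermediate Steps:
u = -4 (u = -7 + 3 = -4)
t(J, z) = 0 (t(J, z) = (⅕)*0 = 0)
Z = -4 (Z = 0 - 4 = -4)
Q*((Z + W(11))*(-46 - 241)) = -80*(-4 + 2)*(-46 - 241) = -(-160)*(-287) = -80*574 = -45920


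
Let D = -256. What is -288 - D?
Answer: -32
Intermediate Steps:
-288 - D = -288 - 1*(-256) = -288 + 256 = -32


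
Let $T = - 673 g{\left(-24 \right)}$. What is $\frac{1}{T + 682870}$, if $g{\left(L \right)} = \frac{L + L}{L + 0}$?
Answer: $\frac{1}{681524} \approx 1.4673 \cdot 10^{-6}$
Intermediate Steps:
$g{\left(L \right)} = 2$ ($g{\left(L \right)} = \frac{2 L}{L} = 2$)
$T = -1346$ ($T = \left(-673\right) 2 = -1346$)
$\frac{1}{T + 682870} = \frac{1}{-1346 + 682870} = \frac{1}{681524}$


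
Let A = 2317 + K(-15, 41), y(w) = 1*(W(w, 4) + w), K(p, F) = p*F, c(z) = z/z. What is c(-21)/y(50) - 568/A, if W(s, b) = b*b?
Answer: -17893/56166 ≈ -0.31857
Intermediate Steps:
c(z) = 1
W(s, b) = b²
K(p, F) = F*p
y(w) = 16 + w (y(w) = 1*(4² + w) = 1*(16 + w) = 16 + w)
A = 1702 (A = 2317 + 41*(-15) = 2317 - 615 = 1702)
c(-21)/y(50) - 568/A = 1/(16 + 50) - 568/1702 = 1/66 - 568*1/1702 = 1*(1/66) - 284/851 = 1/66 - 284/851 = -17893/56166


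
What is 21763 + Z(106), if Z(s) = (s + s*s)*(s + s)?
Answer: 2426267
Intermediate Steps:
Z(s) = 2*s*(s + s**2) (Z(s) = (s + s**2)*(2*s) = 2*s*(s + s**2))
21763 + Z(106) = 21763 + 2*106**2*(1 + 106) = 21763 + 2*11236*107 = 21763 + 2404504 = 2426267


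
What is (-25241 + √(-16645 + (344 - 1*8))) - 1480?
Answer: -26721 + I*√16309 ≈ -26721.0 + 127.71*I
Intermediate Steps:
(-25241 + √(-16645 + (344 - 1*8))) - 1480 = (-25241 + √(-16645 + (344 - 8))) - 1480 = (-25241 + √(-16645 + 336)) - 1480 = (-25241 + √(-16309)) - 1480 = (-25241 + I*√16309) - 1480 = -26721 + I*√16309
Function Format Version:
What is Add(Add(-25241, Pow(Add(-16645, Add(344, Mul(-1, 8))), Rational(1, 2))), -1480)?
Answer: Add(-26721, Mul(I, Pow(16309, Rational(1, 2)))) ≈ Add(-26721., Mul(127.71, I))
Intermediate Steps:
Add(Add(-25241, Pow(Add(-16645, Add(344, Mul(-1, 8))), Rational(1, 2))), -1480) = Add(Add(-25241, Pow(Add(-16645, Add(344, -8)), Rational(1, 2))), -1480) = Add(Add(-25241, Pow(Add(-16645, 336), Rational(1, 2))), -1480) = Add(Add(-25241, Pow(-16309, Rational(1, 2))), -1480) = Add(Add(-25241, Mul(I, Pow(16309, Rational(1, 2)))), -1480) = Add(-26721, Mul(I, Pow(16309, Rational(1, 2))))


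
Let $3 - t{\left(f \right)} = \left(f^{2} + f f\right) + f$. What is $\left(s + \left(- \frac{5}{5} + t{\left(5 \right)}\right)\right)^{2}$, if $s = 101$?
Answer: $2304$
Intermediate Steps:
$t{\left(f \right)} = 3 - f - 2 f^{2}$ ($t{\left(f \right)} = 3 - \left(\left(f^{2} + f f\right) + f\right) = 3 - \left(\left(f^{2} + f^{2}\right) + f\right) = 3 - \left(2 f^{2} + f\right) = 3 - \left(f + 2 f^{2}\right) = 3 - f - 2 f^{2}$)
$\left(s + \left(- \frac{5}{5} + t{\left(5 \right)}\right)\right)^{2} = \left(101 - \left(52 + 1\right)\right)^{2} = \left(101 - 53\right)^{2} = 48^{2} = 2304$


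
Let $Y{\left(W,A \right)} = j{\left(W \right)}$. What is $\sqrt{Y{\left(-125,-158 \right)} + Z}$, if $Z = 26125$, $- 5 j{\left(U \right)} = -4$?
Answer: $\frac{\sqrt{653145}}{5} \approx 161.63$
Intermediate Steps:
$j{\left(U \right)} = \frac{4}{5}$ ($j{\left(U \right)} = \left(- \frac{1}{5}\right) \left(-4\right) = \frac{4}{5}$)
$Y{\left(W,A \right)} = \frac{4}{5}$
$\sqrt{Y{\left(-125,-158 \right)} + Z} = \sqrt{\frac{4}{5} + 26125} = \sqrt{\frac{130629}{5}} = \frac{\sqrt{653145}}{5}$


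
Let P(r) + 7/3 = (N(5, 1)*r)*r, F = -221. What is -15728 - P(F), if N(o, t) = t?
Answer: -193700/3 ≈ -64567.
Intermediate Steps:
P(r) = -7/3 + r**2 (P(r) = -7/3 + (1*r)*r = -7/3 + r*r = -7/3 + r**2)
-15728 - P(F) = -15728 - (-7/3 + (-221)**2) = -15728 - (-7/3 + 48841) = -15728 - 1*146516/3 = -15728 - 146516/3 = -193700/3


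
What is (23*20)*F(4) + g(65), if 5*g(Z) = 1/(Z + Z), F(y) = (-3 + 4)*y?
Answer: 1196001/650 ≈ 1840.0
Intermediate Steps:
F(y) = y (F(y) = 1*y = y)
g(Z) = 1/(10*Z) (g(Z) = 1/(5*(Z + Z)) = 1/(5*((2*Z))) = (1/(2*Z))/5 = 1/(10*Z))
(23*20)*F(4) + g(65) = (23*20)*4 + (1/10)/65 = 460*4 + (1/10)*(1/65) = 1840 + 1/650 = 1196001/650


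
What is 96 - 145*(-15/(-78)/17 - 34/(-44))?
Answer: -42994/2431 ≈ -17.686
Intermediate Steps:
96 - 145*(-15/(-78)/17 - 34/(-44)) = 96 - 145*(-15*(-1/78)*(1/17) - 34*(-1/44)) = 96 - 145*((5/26)*(1/17) + 17/22) = 96 - 145*(5/442 + 17/22) = 96 - 145*1906/2431 = 96 - 276370/2431 = -42994/2431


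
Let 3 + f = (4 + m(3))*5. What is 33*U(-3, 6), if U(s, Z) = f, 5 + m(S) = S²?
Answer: 1221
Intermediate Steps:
m(S) = -5 + S²
f = 37 (f = -3 + (4 + (-5 + 3²))*5 = -3 + (4 + (-5 + 9))*5 = -3 + (4 + 4)*5 = -3 + 8*5 = -3 + 40 = 37)
U(s, Z) = 37
33*U(-3, 6) = 33*37 = 1221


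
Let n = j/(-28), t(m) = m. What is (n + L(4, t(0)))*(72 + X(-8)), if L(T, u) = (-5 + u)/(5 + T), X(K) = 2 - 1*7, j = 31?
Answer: -28073/252 ≈ -111.40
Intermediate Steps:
X(K) = -5 (X(K) = 2 - 7 = -5)
n = -31/28 (n = 31/(-28) = 31*(-1/28) = -31/28 ≈ -1.1071)
L(T, u) = (-5 + u)/(5 + T)
(n + L(4, t(0)))*(72 + X(-8)) = (-31/28 + (-5 + 0)/(5 + 4))*(72 - 5) = (-31/28 - 5/9)*67 = -419/252*67 = -28073/252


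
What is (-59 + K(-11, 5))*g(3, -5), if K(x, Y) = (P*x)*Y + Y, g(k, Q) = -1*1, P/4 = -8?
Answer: -1706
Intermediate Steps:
P = -32 (P = 4*(-8) = -32)
g(k, Q) = -1
K(x, Y) = Y - 32*Y*x (K(x, Y) = (-32*x)*Y + Y = -32*Y*x + Y = Y - 32*Y*x)
(-59 + K(-11, 5))*g(3, -5) = (-59 + 5*(1 - 32*(-11)))*(-1) = (-59 + 5*(1 + 352))*(-1) = (-59 + 5*353)*(-1) = (-59 + 1765)*(-1) = 1706*(-1) = -1706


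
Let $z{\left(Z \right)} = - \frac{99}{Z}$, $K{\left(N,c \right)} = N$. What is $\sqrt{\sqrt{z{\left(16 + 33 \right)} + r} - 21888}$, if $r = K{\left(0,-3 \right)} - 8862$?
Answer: $\frac{\sqrt{-1072512 + 7 i \sqrt{434337}}}{7} \approx 0.31819 + 147.95 i$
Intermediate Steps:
$r = -8862$ ($r = 0 - 8862 = -8862$)
$\sqrt{\sqrt{z{\left(16 + 33 \right)} + r} - 21888} = \sqrt{\sqrt{- \frac{99}{16 + 33} - 8862} - 21888} = \sqrt{\sqrt{- \frac{99}{49} - 8862} - 21888} = \sqrt{\sqrt{- \frac{434337}{49}} - 21888} = \sqrt{\frac{i \sqrt{434337}}{7} - 21888} = \sqrt{-21888 + \frac{i \sqrt{434337}}{7}}$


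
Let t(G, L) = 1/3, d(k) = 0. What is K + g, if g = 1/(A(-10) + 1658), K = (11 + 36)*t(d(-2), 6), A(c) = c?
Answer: 77459/4944 ≈ 15.667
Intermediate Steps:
t(G, L) = ⅓ (t(G, L) = 1*(⅓) = ⅓)
K = 47/3 (K = (11 + 36)*(⅓) = 47*(⅓) = 47/3 ≈ 15.667)
g = 1/1648 (g = 1/(-10 + 1658) = 1/1648 ≈ 0.00060680)
K + g = 47/3 + 1/1648 = 77459/4944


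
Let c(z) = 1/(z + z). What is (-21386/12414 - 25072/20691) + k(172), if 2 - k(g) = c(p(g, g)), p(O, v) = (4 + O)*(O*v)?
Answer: -37871529328717/40527409393152 ≈ -0.93447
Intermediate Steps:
p(O, v) = O*v*(4 + O)
c(z) = 1/(2*z)
k(g) = 2 - 1/(2*g²*(4 + g)) (k(g) = 2 - 1/(2*(g*g*(4 + g))) = 2 - 1/(2*(g²*(4 + g))) = 2 - 1/(g²*(4 + g))/2 = 2 - 1/(2*g²*(4 + g)))
(-21386/12414 - 25072/20691) + k(172) = (-21386/12414 - 25072/20691) + (½)*(-1 + 4*172²*(4 + 172))/(172²*(4 + 172)) = (-21386*1/12414 - 25072*1/20691) + (½)*(1/29584)*(-1 + 4*29584*176)/176 = (-10693/6207 - 25072/20691) + (½)*(1/29584)*(1/176)*(-1 + 20827136) = -125623589/42809679 + (½)*(1/29584)*(1/176)*20827135 = -125623589/42809679 + 20827135/10413568 = -37871529328717/40527409393152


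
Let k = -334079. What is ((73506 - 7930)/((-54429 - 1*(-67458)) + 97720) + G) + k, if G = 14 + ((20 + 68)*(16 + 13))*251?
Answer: 33943194339/110749 ≈ 3.0649e+5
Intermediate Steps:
G = 640566 (G = 14 + (88*29)*251 = 14 + 2552*251 = 14 + 640552 = 640566)
((73506 - 7930)/((-54429 - 1*(-67458)) + 97720) + G) + k = ((73506 - 7930)/((-54429 - 1*(-67458)) + 97720) + 640566) - 334079 = (65576/((-54429 + 67458) + 97720) + 640566) - 334079 = (65576/(13029 + 97720) + 640566) - 334079 = (65576/110749 + 640566) - 334079 = 70942109510/110749 - 334079 = 33943194339/110749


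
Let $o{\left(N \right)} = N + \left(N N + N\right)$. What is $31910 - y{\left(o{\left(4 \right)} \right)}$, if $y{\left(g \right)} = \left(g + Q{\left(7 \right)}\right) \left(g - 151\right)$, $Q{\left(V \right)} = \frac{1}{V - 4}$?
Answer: $\frac{105001}{3} \approx 35000.0$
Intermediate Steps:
$o{\left(N \right)} = N^{2} + 2 N$ ($o{\left(N \right)} = N + \left(N^{2} + N\right) = N + \left(N + N^{2}\right) = N^{2} + 2 N$)
$Q{\left(V \right)} = \frac{1}{-4 + V}$
$y{\left(g \right)} = \left(-151 + g\right) \left(\frac{1}{3} + g\right)$ ($y{\left(g \right)} = \left(g + \frac{1}{-4 + 7}\right) \left(g - 151\right) = \left(g + \frac{1}{3}\right) \left(-151 + g\right) = \left(\frac{1}{3} + g\right) \left(-151 + g\right) = \left(-151 + g\right) \left(\frac{1}{3} + g\right)$)
$31910 - y{\left(o{\left(4 \right)} \right)} = 31910 - \left(- \frac{151}{3} + \left(4 \left(2 + 4\right)\right)^{2} - \frac{452 \cdot 4 \left(2 + 4\right)}{3}\right) = 31910 - \left(- \frac{151}{3} + \left(4 \cdot 6\right)^{2} - \frac{452 \cdot 4 \cdot 6}{3}\right) = 31910 - \left(- \frac{151}{3} + 24^{2} - 3616\right) = 31910 - \left(- \frac{151}{3} + 576 - 3616\right) = 31910 - - \frac{9271}{3} = 31910 + \frac{9271}{3} = \frac{105001}{3}$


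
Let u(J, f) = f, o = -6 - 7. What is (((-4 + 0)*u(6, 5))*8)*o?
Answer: 2080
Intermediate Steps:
o = -13
(((-4 + 0)*u(6, 5))*8)*o = (((-4 + 0)*5)*8)*(-13) = (-4*5*8)*(-13) = -20*8*(-13) = -160*(-13) = 2080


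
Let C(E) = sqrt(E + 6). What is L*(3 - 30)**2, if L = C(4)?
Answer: 729*sqrt(10) ≈ 2305.3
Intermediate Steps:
C(E) = sqrt(6 + E)
L = sqrt(10) (L = sqrt(6 + 4) = sqrt(10) ≈ 3.1623)
L*(3 - 30)**2 = sqrt(10)*(3 - 30)**2 = sqrt(10)*(-27)**2 = sqrt(10)*729 = 729*sqrt(10)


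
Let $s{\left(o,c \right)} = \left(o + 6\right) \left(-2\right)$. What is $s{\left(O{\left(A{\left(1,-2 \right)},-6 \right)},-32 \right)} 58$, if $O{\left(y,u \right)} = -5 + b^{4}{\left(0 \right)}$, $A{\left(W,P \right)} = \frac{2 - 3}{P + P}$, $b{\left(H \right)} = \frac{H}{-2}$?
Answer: $-116$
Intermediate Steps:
$b{\left(H \right)} = - \frac{H}{2}$ ($b{\left(H \right)} = H \left(- \frac{1}{2}\right) = - \frac{H}{2}$)
$A{\left(W,P \right)} = - \frac{1}{2 P}$
$O{\left(y,u \right)} = -5$ ($O{\left(y,u \right)} = -5 + \left(\left(- \frac{1}{2}\right) 0\right)^{4} = -5 + 0^{4} = -5 + 0 = -5$)
$s{\left(o,c \right)} = -12 - 2 o$ ($s{\left(o,c \right)} = \left(6 + o\right) \left(-2\right) = -12 - 2 o$)
$s{\left(O{\left(A{\left(1,-2 \right)},-6 \right)},-32 \right)} 58 = \left(-12 - -10\right) 58 = \left(-12 + 10\right) 58 = \left(-2\right) 58 = -116$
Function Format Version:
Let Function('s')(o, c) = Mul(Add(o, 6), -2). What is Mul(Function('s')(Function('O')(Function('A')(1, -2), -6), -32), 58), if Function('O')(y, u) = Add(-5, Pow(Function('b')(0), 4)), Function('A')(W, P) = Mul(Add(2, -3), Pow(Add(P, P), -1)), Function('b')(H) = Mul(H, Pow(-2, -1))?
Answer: -116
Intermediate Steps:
Function('b')(H) = Mul(Rational(-1, 2), H) (Function('b')(H) = Mul(H, Rational(-1, 2)) = Mul(Rational(-1, 2), H))
Function('A')(W, P) = Mul(Rational(-1, 2), Pow(P, -1)) (Function('A')(W, P) = Mul(-1, Pow(Mul(2, P), -1)) = Mul(-1, Mul(Rational(1, 2), Pow(P, -1))) = Mul(Rational(-1, 2), Pow(P, -1)))
Function('O')(y, u) = -5 (Function('O')(y, u) = Add(-5, Pow(Mul(Rational(-1, 2), 0), 4)) = Add(-5, Pow(0, 4)) = Add(-5, 0) = -5)
Function('s')(o, c) = Add(-12, Mul(-2, o)) (Function('s')(o, c) = Mul(Add(6, o), -2) = Add(-12, Mul(-2, o)))
Mul(Function('s')(Function('O')(Function('A')(1, -2), -6), -32), 58) = Mul(Add(-12, Mul(-2, -5)), 58) = Mul(Add(-12, 10), 58) = Mul(-2, 58) = -116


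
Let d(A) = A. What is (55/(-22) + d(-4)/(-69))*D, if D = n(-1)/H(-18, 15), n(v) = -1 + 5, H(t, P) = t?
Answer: 337/621 ≈ 0.54267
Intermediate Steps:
n(v) = 4
D = -2/9 (D = 4/(-18) = 4*(-1/18) = -2/9 ≈ -0.22222)
(55/(-22) + d(-4)/(-69))*D = (55/(-22) - 4/(-69))*(-2/9) = (55*(-1/22) - 4*(-1/69))*(-2/9) = (-5/2 + 4/69)*(-2/9) = -337/138*(-2/9) = 337/621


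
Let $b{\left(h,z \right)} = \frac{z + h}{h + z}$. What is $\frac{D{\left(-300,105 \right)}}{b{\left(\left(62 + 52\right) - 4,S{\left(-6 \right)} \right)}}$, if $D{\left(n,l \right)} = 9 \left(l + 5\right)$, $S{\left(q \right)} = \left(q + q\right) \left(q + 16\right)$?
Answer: $990$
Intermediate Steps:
$S{\left(q \right)} = 2 q \left(16 + q\right)$
$D{\left(n,l \right)} = 45 + 9 l$ ($D{\left(n,l \right)} = 9 \left(5 + l\right) = 45 + 9 l$)
$b{\left(h,z \right)} = 1$ ($b{\left(h,z \right)} = \frac{h + z}{h + z} = 1$)
$\frac{D{\left(-300,105 \right)}}{b{\left(\left(62 + 52\right) - 4,S{\left(-6 \right)} \right)}} = \frac{45 + 9 \cdot 105}{1} = \left(45 + 945\right) 1 = 990 \cdot 1 = 990$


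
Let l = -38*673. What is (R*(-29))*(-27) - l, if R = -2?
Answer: 24008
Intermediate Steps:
l = -25574
(R*(-29))*(-27) - l = -2*(-29)*(-27) - 1*(-25574) = 58*(-27) + 25574 = -1566 + 25574 = 24008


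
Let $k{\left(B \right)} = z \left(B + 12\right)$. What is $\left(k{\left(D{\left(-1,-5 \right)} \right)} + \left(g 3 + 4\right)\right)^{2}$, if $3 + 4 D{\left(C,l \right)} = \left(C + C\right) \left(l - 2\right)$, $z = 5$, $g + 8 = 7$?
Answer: $\frac{89401}{16} \approx 5587.6$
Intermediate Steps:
$g = -1$ ($g = -8 + 7 = -1$)
$D{\left(C,l \right)} = - \frac{3}{4} + \frac{C \left(-2 + l\right)}{2}$ ($D{\left(C,l \right)} = - \frac{3}{4} + \frac{\left(C + C\right) \left(l - 2\right)}{4} = - \frac{3}{4} + \frac{2 C \left(-2 + l\right)}{4} = - \frac{3}{4} + \frac{C \left(-2 + l\right)}{2}$)
$k{\left(B \right)} = 60 + 5 B$ ($k{\left(B \right)} = 5 \left(B + 12\right) = 5 \left(12 + B\right) = 60 + 5 B$)
$\left(k{\left(D{\left(-1,-5 \right)} \right)} + \left(g 3 + 4\right)\right)^{2} = \left(\left(60 + 5 \left(- \frac{3}{4} - -1 + \frac{1}{2} \left(-1\right) \left(-5\right)\right)\right) + \left(\left(-1\right) 3 + 4\right)\right)^{2} = \left(\left(60 + 5 \left(- \frac{3}{4} + 1 + \frac{5}{2}\right)\right) + \left(-3 + 4\right)\right)^{2} = \left(\left(60 + 5 \cdot \frac{11}{4}\right) + 1\right)^{2} = \left(\left(60 + \frac{55}{4}\right) + 1\right)^{2} = \left(\frac{295}{4} + 1\right)^{2} = \left(\frac{299}{4}\right)^{2} = \frac{89401}{16}$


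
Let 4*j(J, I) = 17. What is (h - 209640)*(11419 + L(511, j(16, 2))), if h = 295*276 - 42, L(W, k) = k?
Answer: -2930337783/2 ≈ -1.4652e+9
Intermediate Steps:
j(J, I) = 17/4 (j(J, I) = (¼)*17 = 17/4)
h = 81378 (h = 81420 - 42 = 81378)
(h - 209640)*(11419 + L(511, j(16, 2))) = (81378 - 209640)*(11419 + 17/4) = -128262*45693/4 = -2930337783/2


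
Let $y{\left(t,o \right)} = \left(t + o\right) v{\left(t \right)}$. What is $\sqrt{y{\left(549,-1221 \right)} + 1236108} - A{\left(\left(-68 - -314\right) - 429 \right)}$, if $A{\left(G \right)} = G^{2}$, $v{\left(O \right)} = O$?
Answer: $-33489 + 2 \sqrt{216795} \approx -32558.0$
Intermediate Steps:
$y{\left(t,o \right)} = t \left(o + t\right)$ ($y{\left(t,o \right)} = \left(t + o\right) t = \left(o + t\right) t = t \left(o + t\right)$)
$\sqrt{y{\left(549,-1221 \right)} + 1236108} - A{\left(\left(-68 - -314\right) - 429 \right)} = \sqrt{549 \left(-1221 + 549\right) + 1236108} - \left(\left(-68 - -314\right) - 429\right)^{2} = \sqrt{549 \left(-672\right) + 1236108} - \left(\left(-68 + 314\right) - 429\right)^{2} = \sqrt{-368928 + 1236108} - \left(246 - 429\right)^{2} = \sqrt{867180} - \left(-183\right)^{2} = 2 \sqrt{216795} - 33489 = -33489 + 2 \sqrt{216795}$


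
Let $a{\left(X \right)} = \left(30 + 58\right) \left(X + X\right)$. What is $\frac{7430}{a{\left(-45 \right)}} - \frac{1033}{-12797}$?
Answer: $- \frac{8690035}{10135224} \approx -0.85741$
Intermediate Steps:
$a{\left(X \right)} = 176 X$ ($a{\left(X \right)} = 88 \cdot 2 X = 176 X$)
$\frac{7430}{a{\left(-45 \right)}} - \frac{1033}{-12797} = \frac{7430}{176 \left(-45\right)} - \frac{1033}{-12797} = \frac{7430}{-7920} - - \frac{1033}{12797} = 7430 \left(- \frac{1}{7920}\right) + \frac{1033}{12797} = - \frac{743}{792} + \frac{1033}{12797} = - \frac{8690035}{10135224}$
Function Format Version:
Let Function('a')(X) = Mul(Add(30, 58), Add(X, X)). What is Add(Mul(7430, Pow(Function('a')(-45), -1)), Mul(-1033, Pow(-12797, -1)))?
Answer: Rational(-8690035, 10135224) ≈ -0.85741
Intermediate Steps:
Function('a')(X) = Mul(176, X) (Function('a')(X) = Mul(88, Mul(2, X)) = Mul(176, X))
Add(Mul(7430, Pow(Function('a')(-45), -1)), Mul(-1033, Pow(-12797, -1))) = Add(Mul(7430, Pow(Mul(176, -45), -1)), Mul(-1033, Pow(-12797, -1))) = Add(Mul(7430, Pow(-7920, -1)), Mul(-1033, Rational(-1, 12797))) = Add(Mul(7430, Rational(-1, 7920)), Rational(1033, 12797)) = Add(Rational(-743, 792), Rational(1033, 12797)) = Rational(-8690035, 10135224)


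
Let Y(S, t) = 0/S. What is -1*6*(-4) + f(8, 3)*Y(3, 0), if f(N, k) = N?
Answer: 24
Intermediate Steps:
Y(S, t) = 0
-1*6*(-4) + f(8, 3)*Y(3, 0) = -1*6*(-4) + 8*0 = -6*(-4) + 0 = 24 + 0 = 24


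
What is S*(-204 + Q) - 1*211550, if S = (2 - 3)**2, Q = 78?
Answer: -211676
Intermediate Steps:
S = 1 (S = (-1)**2 = 1)
S*(-204 + Q) - 1*211550 = 1*(-204 + 78) - 1*211550 = 1*(-126) - 211550 = -126 - 211550 = -211676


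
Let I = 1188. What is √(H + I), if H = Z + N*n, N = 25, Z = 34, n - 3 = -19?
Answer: √822 ≈ 28.671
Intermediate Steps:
n = -16 (n = 3 - 19 = -16)
H = -366 (H = 34 + 25*(-16) = 34 - 400 = -366)
√(H + I) = √(-366 + 1188) = √822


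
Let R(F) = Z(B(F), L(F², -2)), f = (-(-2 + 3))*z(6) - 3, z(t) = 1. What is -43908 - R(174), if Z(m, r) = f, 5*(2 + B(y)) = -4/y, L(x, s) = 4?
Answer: -43904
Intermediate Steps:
B(y) = -2 - 4/(5*y) (B(y) = -2 + (-4/y)/5 = -2 - 4/(5*y))
f = -4 (f = -(-2 + 3)*1 - 3 = -1*1*1 - 3 = -1*1 - 3 = -1 - 3 = -4)
Z(m, r) = -4
R(F) = -4
-43908 - R(174) = -43908 - 1*(-4) = -43908 + 4 = -43904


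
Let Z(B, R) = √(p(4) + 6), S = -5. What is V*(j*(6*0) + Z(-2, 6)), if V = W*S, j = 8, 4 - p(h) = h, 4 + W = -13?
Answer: 85*√6 ≈ 208.21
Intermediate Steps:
W = -17 (W = -4 - 13 = -17)
p(h) = 4 - h
Z(B, R) = √6 (Z(B, R) = √((4 - 1*4) + 6) = √((4 - 4) + 6) = √(0 + 6) = √6)
V = 85 (V = -17*(-5) = 85)
V*(j*(6*0) + Z(-2, 6)) = 85*(8*(6*0) + √6) = 85*(8*0 + √6) = 85*(0 + √6) = 85*√6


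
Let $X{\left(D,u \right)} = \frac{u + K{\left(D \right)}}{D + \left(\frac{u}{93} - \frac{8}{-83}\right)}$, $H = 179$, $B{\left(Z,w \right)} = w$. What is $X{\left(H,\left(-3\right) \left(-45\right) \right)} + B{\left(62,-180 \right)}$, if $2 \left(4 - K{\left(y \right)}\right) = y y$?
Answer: $- \frac{248964199}{929100} \approx -267.96$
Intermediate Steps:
$K{\left(y \right)} = 4 - \frac{y^{2}}{2}$ ($K{\left(y \right)} = 4 - \frac{y y}{2} = 4 - \frac{y^{2}}{2}$)
$X{\left(D,u \right)} = \frac{4 + u - \frac{D^{2}}{2}}{\frac{8}{83} + D + \frac{u}{93}}$ ($X{\left(D,u \right)} = \frac{u - \left(-4 + \frac{D^{2}}{2}\right)}{D + \left(\frac{u}{93} - \frac{8}{-83}\right)} = \frac{4 + u - \frac{D^{2}}{2}}{D + \left(u \frac{1}{93} - - \frac{8}{83}\right)} = \frac{4 + u - \frac{D^{2}}{2}}{D + \left(\frac{u}{93} + \frac{8}{83}\right)} = \frac{4 + u - \frac{D^{2}}{2}}{D + \left(\frac{8}{83} + \frac{u}{93}\right)} = \frac{4 + u - \frac{D^{2}}{2}}{\frac{8}{83} + D + \frac{u}{93}}$)
$X{\left(H,\left(-3\right) \left(-45\right) \right)} + B{\left(62,-180 \right)} = \frac{7719 \left(8 - 179^{2} + 2 \left(\left(-3\right) \left(-45\right)\right)\right)}{2 \left(744 + 83 \left(\left(-3\right) \left(-45\right)\right) + 7719 \cdot 179\right)} - 180 = \frac{7719 \left(8 - 32041 + 2 \cdot 135\right)}{2 \left(744 + 83 \cdot 135 + 1381701\right)} - 180 = \frac{7719 \left(8 - 32041 + 270\right)}{2 \left(744 + 11205 + 1381701\right)} - 180 = \frac{7719}{2} \cdot \frac{1}{1393650} \left(-31763\right) - 180 = - \frac{81726199}{929100} - 180 = - \frac{248964199}{929100}$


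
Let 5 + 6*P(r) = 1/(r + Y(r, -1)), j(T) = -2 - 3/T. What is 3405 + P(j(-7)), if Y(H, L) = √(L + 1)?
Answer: 112334/33 ≈ 3404.1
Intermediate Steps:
Y(H, L) = √(1 + L)
j(T) = -2 - 3/T
P(r) = -⅚ + 1/(6*r) (P(r) = -⅚ + 1/(6*(r + √(1 - 1))) = -⅚ + 1/(6*(r + √0)) = -⅚ + 1/(6*(r + 0)) = -⅚ + 1/(6*r))
3405 + P(j(-7)) = 3405 + (1 - 5*(-2 - 3/(-7)))/(6*(-2 - 3/(-7))) = 3405 + (1 - 5*(-2 - 3*(-⅐)))/(6*(-2 - 3*(-⅐))) = 3405 + (1 - 5*(-2 + 3/7))/(6*(-2 + 3/7)) = 3405 + (1 - 5*(-11/7))/(6*(-11/7)) = 3405 + (⅙)*(-7/11)*(1 + 55/7) = 3405 + (⅙)*(-7/11)*(62/7) = 3405 - 31/33 = 112334/33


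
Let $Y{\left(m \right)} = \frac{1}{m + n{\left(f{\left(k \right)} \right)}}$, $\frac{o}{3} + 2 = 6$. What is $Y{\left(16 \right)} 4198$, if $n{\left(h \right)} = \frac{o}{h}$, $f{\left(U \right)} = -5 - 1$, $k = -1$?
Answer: $\frac{2099}{7} \approx 299.86$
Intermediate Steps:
$o = 12$ ($o = -6 + 3 \cdot 6 = -6 + 18 = 12$)
$f{\left(U \right)} = -6$
$n{\left(h \right)} = \frac{12}{h}$
$Y{\left(m \right)} = \frac{1}{-2 + m}$ ($Y{\left(m \right)} = \frac{1}{m + \frac{12}{-6}} = \frac{1}{m + 12 \left(- \frac{1}{6}\right)} = \frac{1}{m - 2} = \frac{1}{-2 + m}$)
$Y{\left(16 \right)} 4198 = \frac{1}{-2 + 16} \cdot 4198 = \frac{1}{14} \cdot 4198 = \frac{2099}{7}$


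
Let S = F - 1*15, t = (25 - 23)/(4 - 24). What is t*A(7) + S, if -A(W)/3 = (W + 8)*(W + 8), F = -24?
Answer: 57/2 ≈ 28.500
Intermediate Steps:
A(W) = -3*(8 + W)**2 (A(W) = -3*(W + 8)*(W + 8) = -3*(8 + W)*(8 + W) = -3*(8 + W)**2)
t = -1/10 (t = 2/(-20) = 2*(-1/20) = -1/10 ≈ -0.10000)
S = -39 (S = -24 - 1*15 = -24 - 15 = -39)
t*A(7) + S = -(-3)*(8 + 7)**2/10 - 39 = -(-3)*15**2/10 - 39 = -(-3)*225/10 - 39 = -1/10*(-675) - 39 = 135/2 - 39 = 57/2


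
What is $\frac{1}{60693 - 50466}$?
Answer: $\frac{1}{10227} \approx 9.778 \cdot 10^{-5}$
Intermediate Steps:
$\frac{1}{60693 - 50466} = \frac{1}{10227}$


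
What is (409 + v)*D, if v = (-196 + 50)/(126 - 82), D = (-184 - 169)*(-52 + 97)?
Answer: -141773625/22 ≈ -6.4443e+6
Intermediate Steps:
D = -15885 (D = -353*45 = -15885)
v = -73/22 (v = -146/44 = -146*1/44 = -73/22 ≈ -3.3182)
(409 + v)*D = (409 - 73/22)*(-15885) = (8925/22)*(-15885) = -141773625/22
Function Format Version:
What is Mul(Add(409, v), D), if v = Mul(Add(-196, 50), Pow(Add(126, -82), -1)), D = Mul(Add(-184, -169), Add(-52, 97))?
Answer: Rational(-141773625, 22) ≈ -6.4443e+6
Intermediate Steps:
D = -15885 (D = Mul(-353, 45) = -15885)
v = Rational(-73, 22) (v = Mul(-146, Pow(44, -1)) = Mul(-146, Rational(1, 44)) = Rational(-73, 22) ≈ -3.3182)
Mul(Add(409, v), D) = Mul(Add(409, Rational(-73, 22)), -15885) = Mul(Rational(8925, 22), -15885) = Rational(-141773625, 22)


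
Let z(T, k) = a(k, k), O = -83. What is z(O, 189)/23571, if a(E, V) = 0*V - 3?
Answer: -1/7857 ≈ -0.00012728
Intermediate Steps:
a(E, V) = -3 (a(E, V) = 0 - 3 = -3)
z(T, k) = -3
z(O, 189)/23571 = -3/23571 = -3*1/23571 = -1/7857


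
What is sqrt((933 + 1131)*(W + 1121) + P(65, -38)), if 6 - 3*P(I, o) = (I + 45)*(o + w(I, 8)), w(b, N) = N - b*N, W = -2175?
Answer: I*sqrt(19397586)/3 ≈ 1468.1*I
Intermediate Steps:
w(b, N) = N - N*b
P(I, o) = 2 - (45 + I)*(8 + o - 8*I)/3 (P(I, o) = 2 - (I + 45)*(o + 8*(1 - I))/3 = 2 - (45 + I)*(o + (8 - 8*I))/3 = 2 - (45 + I)*(8 + o - 8*I)/3)
sqrt((933 + 1131)*(W + 1121) + P(65, -38)) = sqrt((933 + 1131)*(-2175 + 1121) + (-118 - 15*(-38) + (8/3)*65**2 + (352/3)*65 - 1/3*65*(-38))) = sqrt(2064*(-1054) + (-118 + 570 + (8/3)*4225 + 22880/3 + 2470/3)) = sqrt(-2175456 + (-118 + 570 + 33800/3 + 22880/3 + 2470/3)) = sqrt(-2175456 + 60506/3) = sqrt(-6465862/3) = I*sqrt(19397586)/3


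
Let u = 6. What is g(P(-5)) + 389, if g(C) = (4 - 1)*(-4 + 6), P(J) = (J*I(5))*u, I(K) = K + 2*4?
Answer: 395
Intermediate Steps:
I(K) = 8 + K (I(K) = K + 8 = 8 + K)
P(J) = 78*J (P(J) = (J*(8 + 5))*6 = (J*13)*6 = (13*J)*6 = 78*J)
g(C) = 6 (g(C) = 3*2 = 6)
g(P(-5)) + 389 = 6 + 389 = 395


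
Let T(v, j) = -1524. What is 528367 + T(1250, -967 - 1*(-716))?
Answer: 526843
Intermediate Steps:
528367 + T(1250, -967 - 1*(-716)) = 528367 - 1524 = 526843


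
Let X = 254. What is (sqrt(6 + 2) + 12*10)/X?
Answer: 60/127 + sqrt(2)/127 ≈ 0.48358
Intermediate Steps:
(sqrt(6 + 2) + 12*10)/X = (sqrt(6 + 2) + 12*10)/254 = (sqrt(8) + 120)*(1/254) = (2*sqrt(2) + 120)*(1/254) = (120 + 2*sqrt(2))*(1/254) = 60/127 + sqrt(2)/127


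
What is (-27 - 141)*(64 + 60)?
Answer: -20832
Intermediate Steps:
(-27 - 141)*(64 + 60) = -168*124 = -20832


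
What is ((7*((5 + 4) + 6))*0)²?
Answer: 0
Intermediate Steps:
((7*((5 + 4) + 6))*0)² = ((7*(9 + 6))*0)² = ((7*15)*0)² = (105*0)² = 0² = 0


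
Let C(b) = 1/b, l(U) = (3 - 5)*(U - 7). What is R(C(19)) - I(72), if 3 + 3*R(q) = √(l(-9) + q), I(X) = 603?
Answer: -604 + √11571/57 ≈ -602.11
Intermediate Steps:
l(U) = 14 - 2*U (l(U) = -2*(-7 + U) = 14 - 2*U)
R(q) = -1 + √(32 + q)/3 (R(q) = -1 + √((14 - 2*(-9)) + q)/3 = -1 + √((14 + 18) + q)/3 = -1 + √(32 + q)/3)
R(C(19)) - I(72) = (-1 + √(32 + 1/19)/3) - 1*603 = (-1 + √(32 + 1/19)/3) - 603 = (-1 + √(609/19)/3) - 603 = (-1 + (√11571/19)/3) - 603 = (-1 + √11571/57) - 603 = -604 + √11571/57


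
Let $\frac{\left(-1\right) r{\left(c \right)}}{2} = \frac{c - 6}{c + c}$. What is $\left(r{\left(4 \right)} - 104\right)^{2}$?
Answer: $\frac{42849}{4} \approx 10712.0$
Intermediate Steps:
$r{\left(c \right)} = - \frac{-6 + c}{c}$ ($r{\left(c \right)} = - 2 \frac{c - 6}{c + c} = - 2 \frac{-6 + c}{2 c} = - \frac{-6 + c}{c}$)
$\left(r{\left(4 \right)} - 104\right)^{2} = \left(\frac{6 - 4}{4} - 104\right)^{2} = \left(\frac{1}{4} \cdot 2 - 104\right)^{2} = \left(\frac{1}{2} - 104\right)^{2} = \left(- \frac{207}{2}\right)^{2} = \frac{42849}{4}$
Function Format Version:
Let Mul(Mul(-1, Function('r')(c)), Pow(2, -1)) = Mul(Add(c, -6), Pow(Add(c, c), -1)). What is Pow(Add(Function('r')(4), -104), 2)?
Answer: Rational(42849, 4) ≈ 10712.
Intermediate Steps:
Function('r')(c) = Mul(-1, Pow(c, -1), Add(-6, c)) (Function('r')(c) = Mul(-2, Mul(Add(c, -6), Pow(Add(c, c), -1))) = Mul(-2, Mul(Add(-6, c), Pow(Mul(2, c), -1))) = Mul(-2, Mul(Add(-6, c), Mul(Rational(1, 2), Pow(c, -1)))) = Mul(-2, Mul(Rational(1, 2), Pow(c, -1), Add(-6, c))) = Mul(-1, Pow(c, -1), Add(-6, c)))
Pow(Add(Function('r')(4), -104), 2) = Pow(Add(Mul(Pow(4, -1), Add(6, Mul(-1, 4))), -104), 2) = Pow(Add(Mul(Rational(1, 4), Add(6, -4)), -104), 2) = Pow(Add(Mul(Rational(1, 4), 2), -104), 2) = Pow(Add(Rational(1, 2), -104), 2) = Pow(Rational(-207, 2), 2) = Rational(42849, 4)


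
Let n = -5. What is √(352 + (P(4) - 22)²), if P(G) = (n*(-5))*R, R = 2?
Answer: 4*√71 ≈ 33.705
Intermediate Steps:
P(G) = 50 (P(G) = -5*(-5)*2 = 25*2 = 50)
√(352 + (P(4) - 22)²) = √(352 + (50 - 22)²) = √(352 + 28²) = √(352 + 784) = √1136 = 4*√71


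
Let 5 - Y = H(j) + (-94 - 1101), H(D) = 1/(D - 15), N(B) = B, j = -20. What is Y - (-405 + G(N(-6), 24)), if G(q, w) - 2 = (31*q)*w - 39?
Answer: 213711/35 ≈ 6106.0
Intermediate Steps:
G(q, w) = -37 + 31*q*w (G(q, w) = 2 + ((31*q)*w - 39) = 2 + (31*q*w - 39) = 2 + (-39 + 31*q*w) = -37 + 31*q*w)
H(D) = 1/(-15 + D)
Y = 42001/35 (Y = 5 - (1/(-15 - 20) + (-94 - 1101)) = 5 - (1/(-35) - 1195) = 5 - (-1/35 - 1195) = 5 - 1*(-41826/35) = 5 + 41826/35 = 42001/35 ≈ 1200.0)
Y - (-405 + G(N(-6), 24)) = 42001/35 - (-405 + (-37 + 31*(-6)*24)) = 42001/35 - (-405 + (-37 - 4464)) = 42001/35 - (-405 - 4501) = 42001/35 - 1*(-4906) = 42001/35 + 4906 = 213711/35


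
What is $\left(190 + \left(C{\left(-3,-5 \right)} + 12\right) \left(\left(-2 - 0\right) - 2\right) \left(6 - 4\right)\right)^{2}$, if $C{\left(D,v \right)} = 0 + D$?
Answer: $13924$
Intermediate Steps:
$C{\left(D,v \right)} = D$
$\left(190 + \left(C{\left(-3,-5 \right)} + 12\right) \left(\left(-2 - 0\right) - 2\right) \left(6 - 4\right)\right)^{2} = \left(190 + \left(-3 + 12\right) \left(\left(-2 - 0\right) - 2\right) \left(6 - 4\right)\right)^{2} = \left(190 + 9 \left(\left(-2 + 0\right) - 2\right) 2\right)^{2} = \left(190 + 9 \left(-2 - 2\right) 2\right)^{2} = \left(190 + 9 \left(\left(-4\right) 2\right)\right)^{2} = \left(190 + 9 \left(-8\right)\right)^{2} = \left(190 - 72\right)^{2} = 118^{2} = 13924$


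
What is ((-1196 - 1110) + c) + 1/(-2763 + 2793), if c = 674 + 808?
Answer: -24719/30 ≈ -823.97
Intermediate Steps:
c = 1482
((-1196 - 1110) + c) + 1/(-2763 + 2793) = ((-1196 - 1110) + 1482) + 1/(-2763 + 2793) = (-2306 + 1482) + 1/30 = -824 + 1/30 = -24719/30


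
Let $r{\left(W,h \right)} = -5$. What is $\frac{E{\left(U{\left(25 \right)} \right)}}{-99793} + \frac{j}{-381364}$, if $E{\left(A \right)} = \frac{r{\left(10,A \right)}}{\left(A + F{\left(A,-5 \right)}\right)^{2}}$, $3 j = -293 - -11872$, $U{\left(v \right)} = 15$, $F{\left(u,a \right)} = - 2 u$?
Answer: $- \frac{17332165841}{1712585594340} \approx -0.01012$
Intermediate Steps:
$j = \frac{11579}{3}$ ($j = \frac{-293 - -11872}{3} = \frac{-293 + 11872}{3} = \frac{1}{3} \cdot 11579 = \frac{11579}{3} \approx 3859.7$)
$E{\left(A \right)} = - \frac{5}{A^{2}}$ ($E{\left(A \right)} = - \frac{5}{\left(A - 2 A\right)^{2}} = - \frac{5}{\left(- A\right)^{2}} = - \frac{5}{A^{2}}$)
$\frac{E{\left(U{\left(25 \right)} \right)}}{-99793} + \frac{j}{-381364} = \frac{\left(-5\right) \frac{1}{225}}{-99793} + \frac{11579}{3 \left(-381364\right)} = \left(-5\right) \frac{1}{225} \left(- \frac{1}{99793}\right) + \frac{11579}{3} \left(- \frac{1}{381364}\right) = \left(- \frac{1}{45}\right) \left(- \frac{1}{99793}\right) - \frac{11579}{1144092} = \frac{1}{4490685} - \frac{11579}{1144092} = - \frac{17332165841}{1712585594340}$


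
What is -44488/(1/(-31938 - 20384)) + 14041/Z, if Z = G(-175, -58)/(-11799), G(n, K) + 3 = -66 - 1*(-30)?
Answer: 30315338021/13 ≈ 2.3320e+9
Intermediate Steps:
G(n, K) = -39 (G(n, K) = -3 + (-66 - 1*(-30)) = -3 + (-66 + 30) = -3 - 36 = -39)
Z = 13/3933 (Z = -39/(-11799) = -39*(-1/11799) = 13/3933 ≈ 0.0033054)
-44488/(1/(-31938 - 20384)) + 14041/Z = -44488/(1/(-31938 - 20384)) + 14041/(13/3933) = -44488/(1/(-52322)) + 14041*(3933/13) = -44488/(-1/52322) + 55223253/13 = -44488*(-52322) + 55223253/13 = 2327701136 + 55223253/13 = 30315338021/13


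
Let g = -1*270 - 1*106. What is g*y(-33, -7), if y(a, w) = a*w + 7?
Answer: -89488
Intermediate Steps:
y(a, w) = 7 + a*w
g = -376 (g = -270 - 106 = -376)
g*y(-33, -7) = -376*(7 - 33*(-7)) = -376*(7 + 231) = -376*238 = -89488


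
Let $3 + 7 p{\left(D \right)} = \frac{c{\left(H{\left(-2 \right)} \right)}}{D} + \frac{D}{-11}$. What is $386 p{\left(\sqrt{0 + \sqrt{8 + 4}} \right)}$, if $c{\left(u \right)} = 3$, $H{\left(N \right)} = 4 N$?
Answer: $- \frac{1158}{7} - \frac{386 \sqrt{2} \sqrt[4]{3}}{77} + \frac{193 \sqrt{2} \cdot 3^{\frac{3}{4}}}{7} \approx -85.876$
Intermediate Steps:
$p{\left(D \right)} = - \frac{3}{7} - \frac{D}{77} + \frac{3}{7 D}$ ($p{\left(D \right)} = - \frac{3}{7} + \frac{\frac{3}{D} + \frac{D}{-11}}{7} = - \frac{3}{7} + \frac{\frac{3}{D} + D \left(- \frac{1}{11}\right)}{7} = - \frac{3}{7} + \frac{\frac{3}{D} - \frac{D}{11}}{7} = - \frac{3}{7} - \left(- \frac{3}{7 D} + \frac{D}{77}\right) = - \frac{3}{7} - \frac{D}{77} + \frac{3}{7 D}$)
$386 p{\left(\sqrt{0 + \sqrt{8 + 4}} \right)} = 386 \frac{33 - \sqrt{0 + \sqrt{8 + 4}} \left(33 + \sqrt{0 + \sqrt{8 + 4}}\right)}{77 \sqrt{0 + \sqrt{8 + 4}}} = 386 \frac{33 - \sqrt{0 + \sqrt{12}} \left(33 + \sqrt{0 + \sqrt{12}}\right)}{77 \sqrt{0 + \sqrt{12}}} = 386 \frac{33 - \sqrt{0 + 2 \sqrt{3}} \left(33 + \sqrt{0 + 2 \sqrt{3}}\right)}{77 \sqrt{0 + 2 \sqrt{3}}} = 386 \frac{33 - \sqrt{2 \sqrt{3}} \left(33 + \sqrt{2 \sqrt{3}}\right)}{77 \sqrt{2 \sqrt{3}}} = 386 \frac{33 - \sqrt{2} \sqrt[4]{3} \left(33 + \sqrt{2} \sqrt[4]{3}\right)}{77 \sqrt{2} \sqrt[4]{3}} = 386 \frac{\frac{\sqrt{2} \cdot 3^{\frac{3}{4}}}{6} \left(33 - \sqrt{2} \sqrt[4]{3} \left(33 + \sqrt{2} \sqrt[4]{3}\right)\right)}{77} = 386 \frac{\sqrt{2} \cdot 3^{\frac{3}{4}} \left(33 - \sqrt{2} \sqrt[4]{3} \left(33 + \sqrt{2} \sqrt[4]{3}\right)\right)}{462} = \frac{193 \sqrt{2} \cdot 3^{\frac{3}{4}} \left(33 - \sqrt{2} \sqrt[4]{3} \left(33 + \sqrt{2} \sqrt[4]{3}\right)\right)}{231}$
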